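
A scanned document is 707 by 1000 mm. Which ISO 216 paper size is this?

B1 (707 × 1000 mm)

Aspect ratio 1000/707 ≈ 1.414 — close to the ISO √2 ≈ 1.414.
In the B-series (B0 = 1000 × 1414 mm): B1 = 707 × 1000 mm.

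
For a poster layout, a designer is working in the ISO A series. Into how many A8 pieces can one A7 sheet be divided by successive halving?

A7 = 74 × 105 mm; A8 = 52 × 74 mm.
Each halving step doubles the count; 1 step from A7 to A8.
2^1 = 2.

2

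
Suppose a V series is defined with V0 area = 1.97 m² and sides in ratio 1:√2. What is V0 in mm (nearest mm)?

Let the short side be w mm. Then w · w√2 = 1.97 m² = 1,970,000 mm².
w² = 1,970,000/√2, so w ≈ 1180.3 mm; long side = w√2 ≈ 1669.1 mm.

1180 × 1669 mm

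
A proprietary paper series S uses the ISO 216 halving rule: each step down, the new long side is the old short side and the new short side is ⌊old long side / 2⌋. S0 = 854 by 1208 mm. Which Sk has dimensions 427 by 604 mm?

S0: 854 × 1208 mm
S1: 604 × 854 mm
S2: 427 × 604 mm
S3: 302 × 427 mm
→ matches S2.

S2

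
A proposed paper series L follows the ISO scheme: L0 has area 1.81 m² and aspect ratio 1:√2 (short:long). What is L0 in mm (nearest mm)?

1131 × 1600 mm

Let the short side be w mm. Then w · w√2 = 1.81 m² = 1,810,000 mm².
w² = 1,810,000/√2, so w ≈ 1131.3 mm; long side = w√2 ≈ 1599.9 mm.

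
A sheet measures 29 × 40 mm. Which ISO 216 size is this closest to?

C10 (28 × 40 mm)

Aspect ratio 40/29 ≈ 1.379 (ISO target is √2 ≈ 1.414).
In the C-series (envelope sizes, between A and B): C10 = 28 × 40 mm.
Off by 1 mm total — nearest standard size.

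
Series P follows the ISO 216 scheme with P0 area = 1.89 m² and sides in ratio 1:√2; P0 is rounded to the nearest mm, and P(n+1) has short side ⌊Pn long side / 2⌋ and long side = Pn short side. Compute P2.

Let P0's short side be w mm. w · w√2 = 1.89 m² = 1,890,000 mm², so w ≈ 1156.0 mm and w√2 ≈ 1634.9 mm → P0 = 1156 × 1635 mm.
P1: ⌊1635/2⌋ × 1156 = 817 × 1156 mm
P2: ⌊1156/2⌋ × 817 = 578 × 817 mm

578 × 817 mm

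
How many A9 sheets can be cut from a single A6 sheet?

Each ISO step halves the sheet: 1 × A6 → 2 × A7 → 4 × A8 → 8 × A9
From A6 to A9 is 3 halving steps: 2^3 = 8.

8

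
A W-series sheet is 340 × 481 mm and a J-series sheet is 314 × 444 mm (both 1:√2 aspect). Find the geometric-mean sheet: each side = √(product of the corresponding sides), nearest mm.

Short side: √(340 · 314) = √106760 ≈ 326.7 → 327 mm
Long side: √(481 · 444) = √213564 ≈ 462.1 → 462 mm

327 × 462 mm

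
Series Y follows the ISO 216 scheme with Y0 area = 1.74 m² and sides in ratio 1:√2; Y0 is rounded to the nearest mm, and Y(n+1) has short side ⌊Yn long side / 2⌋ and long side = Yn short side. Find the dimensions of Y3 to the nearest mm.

392 × 554 mm

Let Y0's short side be w mm. w · w√2 = 1.74 m² = 1,740,000 mm², so w ≈ 1109.2 mm and w√2 ≈ 1568.7 mm → Y0 = 1109 × 1569 mm.
Y1: ⌊1569/2⌋ × 1109 = 784 × 1109 mm
Y2: ⌊1109/2⌋ × 784 = 554 × 784 mm
Y3: ⌊784/2⌋ × 554 = 392 × 554 mm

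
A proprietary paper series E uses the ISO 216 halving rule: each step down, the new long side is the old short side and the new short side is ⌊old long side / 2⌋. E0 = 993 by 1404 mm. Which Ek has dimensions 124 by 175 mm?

E0: 993 × 1404 mm
E1: 702 × 993 mm
E2: 496 × 702 mm
E3: 351 × 496 mm
E4: 248 × 351 mm
E5: 175 × 248 mm
E6: 124 × 175 mm
E7: 87 × 124 mm
→ matches E6.

E6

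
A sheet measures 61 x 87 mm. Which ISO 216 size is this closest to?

Aspect ratio 87/61 ≈ 1.426 — close to the ISO √2 ≈ 1.414.
In the B-series (B0 = 1000 × 1414 mm): B8 = 62 × 88 mm.
Off by 2 mm total — nearest standard size.

B8 (62 × 88 mm)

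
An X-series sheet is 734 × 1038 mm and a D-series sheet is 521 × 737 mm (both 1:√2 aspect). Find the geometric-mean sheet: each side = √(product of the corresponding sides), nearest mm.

618 × 875 mm

Short side: √(734 · 521) = √382414 ≈ 618.4 → 618 mm
Long side: √(1038 · 737) = √765006 ≈ 874.6 → 875 mm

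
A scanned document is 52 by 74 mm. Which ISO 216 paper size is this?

A8 (52 × 74 mm)

Aspect ratio 74/52 ≈ 1.423 — close to the ISO √2 ≈ 1.414.
In the A-series (A0 area = 1 m²): A8 = 52 × 74 mm.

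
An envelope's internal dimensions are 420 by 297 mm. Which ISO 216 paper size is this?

Aspect ratio 420/297 ≈ 1.414 — close to the ISO √2 ≈ 1.414.
In the A-series (A0 area = 1 m²): A3 = 297 × 420 mm.

A3 (297 × 420 mm)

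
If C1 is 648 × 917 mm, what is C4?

229 × 324 mm

C2: ⌊917/2⌋ × 648 = 458 × 648 mm
C3: ⌊648/2⌋ × 458 = 324 × 458 mm
C4: ⌊458/2⌋ × 324 = 229 × 324 mm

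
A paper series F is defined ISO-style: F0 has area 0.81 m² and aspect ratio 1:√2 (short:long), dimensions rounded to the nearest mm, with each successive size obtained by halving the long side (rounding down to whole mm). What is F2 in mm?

Let F0's short side be w mm. w · w√2 = 0.81 m² = 810,000 mm², so w ≈ 756.8 mm and w√2 ≈ 1070.3 mm → F0 = 757 × 1070 mm.
F1: ⌊1070/2⌋ × 757 = 535 × 757 mm
F2: ⌊757/2⌋ × 535 = 378 × 535 mm

378 × 535 mm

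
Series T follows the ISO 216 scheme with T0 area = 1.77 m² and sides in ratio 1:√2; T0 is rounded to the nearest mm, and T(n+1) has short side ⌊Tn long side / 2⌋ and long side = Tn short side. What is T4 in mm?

279 × 395 mm

Let T0's short side be w mm. w · w√2 = 1.77 m² = 1,770,000 mm², so w ≈ 1118.7 mm and w√2 ≈ 1582.1 mm → T0 = 1119 × 1582 mm.
T1: ⌊1582/2⌋ × 1119 = 791 × 1119 mm
T2: ⌊1119/2⌋ × 791 = 559 × 791 mm
T3: ⌊791/2⌋ × 559 = 395 × 559 mm
T4: ⌊559/2⌋ × 395 = 279 × 395 mm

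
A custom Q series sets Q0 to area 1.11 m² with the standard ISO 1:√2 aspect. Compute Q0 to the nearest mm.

Let the short side be w mm. Then w · w√2 = 1.11 m² = 1,110,000 mm².
w² = 1,110,000/√2, so w ≈ 885.9 mm; long side = w√2 ≈ 1252.9 mm.

886 × 1253 mm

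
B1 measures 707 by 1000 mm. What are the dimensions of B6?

125 × 176 mm

B2: ⌊1000/2⌋ × 707 = 500 × 707 mm
B3: ⌊707/2⌋ × 500 = 353 × 500 mm
B4: ⌊500/2⌋ × 353 = 250 × 353 mm
B5: ⌊353/2⌋ × 250 = 176 × 250 mm
B6: ⌊250/2⌋ × 176 = 125 × 176 mm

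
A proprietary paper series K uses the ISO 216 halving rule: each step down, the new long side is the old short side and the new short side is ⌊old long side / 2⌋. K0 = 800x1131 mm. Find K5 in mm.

141 × 200 mm

K1: ⌊1131/2⌋ × 800 = 565 × 800 mm
K2: ⌊800/2⌋ × 565 = 400 × 565 mm
K3: ⌊565/2⌋ × 400 = 282 × 400 mm
K4: ⌊400/2⌋ × 282 = 200 × 282 mm
K5: ⌊282/2⌋ × 200 = 141 × 200 mm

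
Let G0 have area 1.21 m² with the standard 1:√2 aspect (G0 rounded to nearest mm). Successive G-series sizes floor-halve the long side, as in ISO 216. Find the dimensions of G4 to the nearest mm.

231 × 327 mm

Let G0's short side be w mm. w · w√2 = 1.21 m² = 1,210,000 mm², so w ≈ 925.0 mm and w√2 ≈ 1308.1 mm → G0 = 925 × 1308 mm.
G1: ⌊1308/2⌋ × 925 = 654 × 925 mm
G2: ⌊925/2⌋ × 654 = 462 × 654 mm
G3: ⌊654/2⌋ × 462 = 327 × 462 mm
G4: ⌊462/2⌋ × 327 = 231 × 327 mm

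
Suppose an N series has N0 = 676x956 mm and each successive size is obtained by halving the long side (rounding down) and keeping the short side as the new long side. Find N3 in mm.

N1: ⌊956/2⌋ × 676 = 478 × 676 mm
N2: ⌊676/2⌋ × 478 = 338 × 478 mm
N3: ⌊478/2⌋ × 338 = 239 × 338 mm

239 × 338 mm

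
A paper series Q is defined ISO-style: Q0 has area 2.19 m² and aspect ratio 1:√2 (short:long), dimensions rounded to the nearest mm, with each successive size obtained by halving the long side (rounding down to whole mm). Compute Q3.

440 × 622 mm

Let Q0's short side be w mm. w · w√2 = 2.19 m² = 2,190,000 mm², so w ≈ 1244.4 mm and w√2 ≈ 1759.9 mm → Q0 = 1244 × 1760 mm.
Q1: ⌊1760/2⌋ × 1244 = 880 × 1244 mm
Q2: ⌊1244/2⌋ × 880 = 622 × 880 mm
Q3: ⌊880/2⌋ × 622 = 440 × 622 mm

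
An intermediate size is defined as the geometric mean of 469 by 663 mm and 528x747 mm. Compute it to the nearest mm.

Short side: √(469 · 528) = √247632 ≈ 497.6 → 498 mm
Long side: √(663 · 747) = √495261 ≈ 703.7 → 704 mm

498 × 704 mm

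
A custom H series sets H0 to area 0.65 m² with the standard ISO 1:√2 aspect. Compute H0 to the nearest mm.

678 × 959 mm

Let the short side be w mm. Then w · w√2 = 0.65 m² = 650,000 mm².
w² = 650,000/√2, so w ≈ 678.0 mm; long side = w√2 ≈ 958.8 mm.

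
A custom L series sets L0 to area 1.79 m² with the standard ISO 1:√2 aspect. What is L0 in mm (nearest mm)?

Let the short side be w mm. Then w · w√2 = 1.79 m² = 1,790,000 mm².
w² = 1,790,000/√2, so w ≈ 1125.0 mm; long side = w√2 ≈ 1591.1 mm.

1125 × 1591 mm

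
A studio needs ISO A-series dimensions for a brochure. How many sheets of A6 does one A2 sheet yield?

Each ISO step halves the sheet: 1 × A2 → 2 × A3 → 4 × A4 → 8 × A5 → …
From A2 to A6 is 4 halving steps: 2^4 = 16.

16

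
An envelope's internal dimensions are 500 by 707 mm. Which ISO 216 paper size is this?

B2 (500 × 707 mm)

Aspect ratio 707/500 ≈ 1.414 — close to the ISO √2 ≈ 1.414.
In the B-series (B0 = 1000 × 1414 mm): B2 = 500 × 707 mm.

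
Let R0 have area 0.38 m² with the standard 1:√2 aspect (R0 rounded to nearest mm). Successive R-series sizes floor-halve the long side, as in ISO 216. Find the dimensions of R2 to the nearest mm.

Let R0's short side be w mm. w · w√2 = 0.38 m² = 380,000 mm², so w ≈ 518.4 mm and w√2 ≈ 733.1 mm → R0 = 518 × 733 mm.
R1: ⌊733/2⌋ × 518 = 366 × 518 mm
R2: ⌊518/2⌋ × 366 = 259 × 366 mm

259 × 366 mm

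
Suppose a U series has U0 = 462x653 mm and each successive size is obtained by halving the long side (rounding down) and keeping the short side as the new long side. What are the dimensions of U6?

57 × 81 mm

U1 = 326 × 462 mm (from U0 by 1 halving).
U2: ⌊462/2⌋ × 326 = 231 × 326 mm
U3: ⌊326/2⌋ × 231 = 163 × 231 mm
U4: ⌊231/2⌋ × 163 = 115 × 163 mm
U5: ⌊163/2⌋ × 115 = 81 × 115 mm
U6: ⌊115/2⌋ × 81 = 57 × 81 mm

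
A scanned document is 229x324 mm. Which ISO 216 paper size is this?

C4 (229 × 324 mm)

Aspect ratio 324/229 ≈ 1.415 — close to the ISO √2 ≈ 1.414.
In the C-series (envelope sizes, between A and B): C4 = 229 × 324 mm.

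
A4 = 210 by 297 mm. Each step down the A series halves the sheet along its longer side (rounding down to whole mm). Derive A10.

A5: ⌊297/2⌋ × 210 = 148 × 210 mm
A6: ⌊210/2⌋ × 148 = 105 × 148 mm
A7: ⌊148/2⌋ × 105 = 74 × 105 mm
A8: ⌊105/2⌋ × 74 = 52 × 74 mm
A9: ⌊74/2⌋ × 52 = 37 × 52 mm
A10: ⌊52/2⌋ × 37 = 26 × 37 mm

26 × 37 mm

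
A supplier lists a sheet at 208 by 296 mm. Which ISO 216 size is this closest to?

A4 (210 × 297 mm)

Aspect ratio 296/208 ≈ 1.423 — close to the ISO √2 ≈ 1.414.
In the A-series (A0 area = 1 m²): A4 = 210 × 297 mm.
Off by 3 mm total — nearest standard size.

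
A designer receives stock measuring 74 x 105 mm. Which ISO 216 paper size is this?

A7 (74 × 105 mm)

Aspect ratio 105/74 ≈ 1.419 — close to the ISO √2 ≈ 1.414.
In the A-series (A0 area = 1 m²): A7 = 74 × 105 mm.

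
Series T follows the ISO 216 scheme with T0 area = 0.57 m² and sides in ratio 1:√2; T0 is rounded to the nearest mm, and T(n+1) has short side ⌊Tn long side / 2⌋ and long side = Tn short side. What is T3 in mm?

224 × 317 mm

Let T0's short side be w mm. w · w√2 = 0.57 m² = 570,000 mm², so w ≈ 634.9 mm and w√2 ≈ 897.8 mm → T0 = 635 × 898 mm.
T1: ⌊898/2⌋ × 635 = 449 × 635 mm
T2: ⌊635/2⌋ × 449 = 317 × 449 mm
T3: ⌊449/2⌋ × 317 = 224 × 317 mm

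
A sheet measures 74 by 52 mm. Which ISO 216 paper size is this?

A8 (52 × 74 mm)

Aspect ratio 74/52 ≈ 1.423 — close to the ISO √2 ≈ 1.414.
In the A-series (A0 area = 1 m²): A8 = 52 × 74 mm.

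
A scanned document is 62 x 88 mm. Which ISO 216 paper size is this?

B8 (62 × 88 mm)

Aspect ratio 88/62 ≈ 1.419 — close to the ISO √2 ≈ 1.414.
In the B-series (B0 = 1000 × 1414 mm): B8 = 62 × 88 mm.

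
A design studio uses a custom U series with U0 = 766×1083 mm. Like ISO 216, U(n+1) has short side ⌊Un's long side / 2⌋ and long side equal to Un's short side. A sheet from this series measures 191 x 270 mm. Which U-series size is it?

U0: 766 × 1083 mm
U1: 541 × 766 mm
U2: 383 × 541 mm
U3: 270 × 383 mm
U4: 191 × 270 mm
U5: 135 × 191 mm
→ matches U4.

U4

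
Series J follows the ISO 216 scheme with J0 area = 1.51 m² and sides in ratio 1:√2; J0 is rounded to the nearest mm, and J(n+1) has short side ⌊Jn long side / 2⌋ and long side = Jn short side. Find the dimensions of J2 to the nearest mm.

516 × 730 mm

Let J0's short side be w mm. w · w√2 = 1.51 m² = 1,510,000 mm², so w ≈ 1033.3 mm and w√2 ≈ 1461.3 mm → J0 = 1033 × 1461 mm.
J1: ⌊1461/2⌋ × 1033 = 730 × 1033 mm
J2: ⌊1033/2⌋ × 730 = 516 × 730 mm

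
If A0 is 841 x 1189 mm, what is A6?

A1: ⌊1189/2⌋ × 841 = 594 × 841 mm
A2: ⌊841/2⌋ × 594 = 420 × 594 mm
A3: ⌊594/2⌋ × 420 = 297 × 420 mm
A4: ⌊420/2⌋ × 297 = 210 × 297 mm
A5: ⌊297/2⌋ × 210 = 148 × 210 mm
A6: ⌊210/2⌋ × 148 = 105 × 148 mm

105 × 148 mm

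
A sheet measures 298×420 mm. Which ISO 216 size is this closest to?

A3 (297 × 420 mm)

Aspect ratio 420/298 ≈ 1.409 — close to the ISO √2 ≈ 1.414.
In the A-series (A0 area = 1 m²): A3 = 297 × 420 mm.
Off by 1 mm total — nearest standard size.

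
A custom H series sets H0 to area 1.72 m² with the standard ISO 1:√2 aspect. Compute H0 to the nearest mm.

Let the short side be w mm. Then w · w√2 = 1.72 m² = 1,720,000 mm².
w² = 1,720,000/√2, so w ≈ 1102.8 mm; long side = w√2 ≈ 1559.6 mm.

1103 × 1560 mm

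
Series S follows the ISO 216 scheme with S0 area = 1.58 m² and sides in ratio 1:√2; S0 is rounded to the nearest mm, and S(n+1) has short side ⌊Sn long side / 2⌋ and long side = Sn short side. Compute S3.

373 × 528 mm

Let S0's short side be w mm. w · w√2 = 1.58 m² = 1,580,000 mm², so w ≈ 1057.0 mm and w√2 ≈ 1494.8 mm → S0 = 1057 × 1495 mm.
S1: ⌊1495/2⌋ × 1057 = 747 × 1057 mm
S2: ⌊1057/2⌋ × 747 = 528 × 747 mm
S3: ⌊747/2⌋ × 528 = 373 × 528 mm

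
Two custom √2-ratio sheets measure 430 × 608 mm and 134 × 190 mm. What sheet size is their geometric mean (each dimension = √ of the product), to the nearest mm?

Short side: √(430 · 134) = √57620 ≈ 240.0 → 240 mm
Long side: √(608 · 190) = √115520 ≈ 339.9 → 340 mm

240 × 340 mm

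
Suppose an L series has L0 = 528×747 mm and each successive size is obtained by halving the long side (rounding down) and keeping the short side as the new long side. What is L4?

132 × 186 mm

L1: ⌊747/2⌋ × 528 = 373 × 528 mm
L2: ⌊528/2⌋ × 373 = 264 × 373 mm
L3: ⌊373/2⌋ × 264 = 186 × 264 mm
L4: ⌊264/2⌋ × 186 = 132 × 186 mm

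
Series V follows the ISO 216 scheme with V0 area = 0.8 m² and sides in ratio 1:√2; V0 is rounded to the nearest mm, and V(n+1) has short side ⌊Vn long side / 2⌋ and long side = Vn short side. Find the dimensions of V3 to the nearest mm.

Let V0's short side be w mm. w · w√2 = 0.8 m² = 800,000 mm², so w ≈ 752.1 mm and w√2 ≈ 1063.7 mm → V0 = 752 × 1064 mm.
V1: ⌊1064/2⌋ × 752 = 532 × 752 mm
V2: ⌊752/2⌋ × 532 = 376 × 532 mm
V3: ⌊532/2⌋ × 376 = 266 × 376 mm

266 × 376 mm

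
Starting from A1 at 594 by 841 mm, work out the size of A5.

148 × 210 mm

A2: ⌊841/2⌋ × 594 = 420 × 594 mm
A3: ⌊594/2⌋ × 420 = 297 × 420 mm
A4: ⌊420/2⌋ × 297 = 210 × 297 mm
A5: ⌊297/2⌋ × 210 = 148 × 210 mm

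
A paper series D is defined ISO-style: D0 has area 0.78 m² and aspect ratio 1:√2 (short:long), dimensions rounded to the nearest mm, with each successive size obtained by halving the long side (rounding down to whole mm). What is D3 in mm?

Let D0's short side be w mm. w · w√2 = 0.78 m² = 780,000 mm², so w ≈ 742.7 mm and w√2 ≈ 1050.3 mm → D0 = 743 × 1050 mm.
D1: ⌊1050/2⌋ × 743 = 525 × 743 mm
D2: ⌊743/2⌋ × 525 = 371 × 525 mm
D3: ⌊525/2⌋ × 371 = 262 × 371 mm

262 × 371 mm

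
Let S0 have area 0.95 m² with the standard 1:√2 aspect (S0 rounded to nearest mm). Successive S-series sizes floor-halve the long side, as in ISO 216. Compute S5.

Let S0's short side be w mm. w · w√2 = 0.95 m² = 950,000 mm², so w ≈ 819.6 mm and w√2 ≈ 1159.1 mm → S0 = 820 × 1159 mm.
S1: ⌊1159/2⌋ × 820 = 579 × 820 mm
S2: ⌊820/2⌋ × 579 = 410 × 579 mm
S3: ⌊579/2⌋ × 410 = 289 × 410 mm
S4: ⌊410/2⌋ × 289 = 205 × 289 mm
S5: ⌊289/2⌋ × 205 = 144 × 205 mm

144 × 205 mm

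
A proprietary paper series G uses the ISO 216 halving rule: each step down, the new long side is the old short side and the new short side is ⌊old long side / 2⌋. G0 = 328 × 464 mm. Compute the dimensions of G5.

G1: ⌊464/2⌋ × 328 = 232 × 328 mm
G2: ⌊328/2⌋ × 232 = 164 × 232 mm
G3: ⌊232/2⌋ × 164 = 116 × 164 mm
G4: ⌊164/2⌋ × 116 = 82 × 116 mm
G5: ⌊116/2⌋ × 82 = 58 × 82 mm

58 × 82 mm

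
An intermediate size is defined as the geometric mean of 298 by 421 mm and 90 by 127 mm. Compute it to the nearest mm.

Short side: √(298 · 90) = √26820 ≈ 163.8 → 164 mm
Long side: √(421 · 127) = √53467 ≈ 231.2 → 231 mm

164 × 231 mm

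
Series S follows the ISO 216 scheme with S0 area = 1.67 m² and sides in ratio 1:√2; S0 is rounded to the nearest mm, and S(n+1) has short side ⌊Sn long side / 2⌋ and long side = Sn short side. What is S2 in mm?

Let S0's short side be w mm. w · w√2 = 1.67 m² = 1,670,000 mm², so w ≈ 1086.7 mm and w√2 ≈ 1536.8 mm → S0 = 1087 × 1537 mm.
S1: ⌊1537/2⌋ × 1087 = 768 × 1087 mm
S2: ⌊1087/2⌋ × 768 = 543 × 768 mm

543 × 768 mm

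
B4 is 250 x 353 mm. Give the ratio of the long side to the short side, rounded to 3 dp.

1.412

353 / 250 = 1.412
ISO 216 targets √2 ≈ 1.414; the -0.002 deviation is from mm rounding.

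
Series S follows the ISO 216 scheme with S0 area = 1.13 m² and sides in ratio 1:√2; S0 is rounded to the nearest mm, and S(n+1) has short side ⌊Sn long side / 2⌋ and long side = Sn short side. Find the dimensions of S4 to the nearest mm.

223 × 316 mm

Let S0's short side be w mm. w · w√2 = 1.13 m² = 1,130,000 mm², so w ≈ 893.9 mm and w√2 ≈ 1264.1 mm → S0 = 894 × 1264 mm.
S1: ⌊1264/2⌋ × 894 = 632 × 894 mm
S2: ⌊894/2⌋ × 632 = 447 × 632 mm
S3: ⌊632/2⌋ × 447 = 316 × 447 mm
S4: ⌊447/2⌋ × 316 = 223 × 316 mm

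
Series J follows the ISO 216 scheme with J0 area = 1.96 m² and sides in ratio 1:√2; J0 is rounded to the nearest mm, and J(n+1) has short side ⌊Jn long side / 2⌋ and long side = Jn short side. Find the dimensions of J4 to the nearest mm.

Let J0's short side be w mm. w · w√2 = 1.96 m² = 1,960,000 mm², so w ≈ 1177.3 mm and w√2 ≈ 1664.9 mm → J0 = 1177 × 1665 mm.
J1: ⌊1665/2⌋ × 1177 = 832 × 1177 mm
J2: ⌊1177/2⌋ × 832 = 588 × 832 mm
J3: ⌊832/2⌋ × 588 = 416 × 588 mm
J4: ⌊588/2⌋ × 416 = 294 × 416 mm

294 × 416 mm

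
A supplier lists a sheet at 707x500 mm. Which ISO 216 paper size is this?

Aspect ratio 707/500 ≈ 1.414 — close to the ISO √2 ≈ 1.414.
In the B-series (B0 = 1000 × 1414 mm): B2 = 500 × 707 mm.

B2 (500 × 707 mm)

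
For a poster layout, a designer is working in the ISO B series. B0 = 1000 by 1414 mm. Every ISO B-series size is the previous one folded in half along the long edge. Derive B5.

176 × 250 mm

B1: ⌊1414/2⌋ × 1000 = 707 × 1000 mm
B2: ⌊1000/2⌋ × 707 = 500 × 707 mm
B3: ⌊707/2⌋ × 500 = 353 × 500 mm
B4: ⌊500/2⌋ × 353 = 250 × 353 mm
B5: ⌊353/2⌋ × 250 = 176 × 250 mm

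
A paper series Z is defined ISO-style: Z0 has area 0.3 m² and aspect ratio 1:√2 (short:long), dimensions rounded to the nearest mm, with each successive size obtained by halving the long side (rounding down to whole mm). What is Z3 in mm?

162 × 230 mm

Let Z0's short side be w mm. w · w√2 = 0.3 m² = 300,000 mm², so w ≈ 460.6 mm and w√2 ≈ 651.4 mm → Z0 = 461 × 651 mm.
Z1: ⌊651/2⌋ × 461 = 325 × 461 mm
Z2: ⌊461/2⌋ × 325 = 230 × 325 mm
Z3: ⌊325/2⌋ × 230 = 162 × 230 mm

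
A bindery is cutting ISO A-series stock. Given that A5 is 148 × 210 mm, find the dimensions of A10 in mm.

26 × 37 mm

A6: ⌊210/2⌋ × 148 = 105 × 148 mm
A7: ⌊148/2⌋ × 105 = 74 × 105 mm
A8: ⌊105/2⌋ × 74 = 52 × 74 mm
A9: ⌊74/2⌋ × 52 = 37 × 52 mm
A10: ⌊52/2⌋ × 37 = 26 × 37 mm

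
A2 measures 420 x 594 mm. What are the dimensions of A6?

A3: ⌊594/2⌋ × 420 = 297 × 420 mm
A4: ⌊420/2⌋ × 297 = 210 × 297 mm
A5: ⌊297/2⌋ × 210 = 148 × 210 mm
A6: ⌊210/2⌋ × 148 = 105 × 148 mm

105 × 148 mm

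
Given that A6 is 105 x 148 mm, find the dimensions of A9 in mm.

A7: ⌊148/2⌋ × 105 = 74 × 105 mm
A8: ⌊105/2⌋ × 74 = 52 × 74 mm
A9: ⌊74/2⌋ × 52 = 37 × 52 mm

37 × 52 mm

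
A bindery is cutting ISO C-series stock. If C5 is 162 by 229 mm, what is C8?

C6: ⌊229/2⌋ × 162 = 114 × 162 mm
C7: ⌊162/2⌋ × 114 = 81 × 114 mm
C8: ⌊114/2⌋ × 81 = 57 × 81 mm

57 × 81 mm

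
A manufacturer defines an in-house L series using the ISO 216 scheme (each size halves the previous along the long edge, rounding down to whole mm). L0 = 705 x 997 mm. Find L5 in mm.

124 × 176 mm

L1: ⌊997/2⌋ × 705 = 498 × 705 mm
L2: ⌊705/2⌋ × 498 = 352 × 498 mm
L3: ⌊498/2⌋ × 352 = 249 × 352 mm
L4: ⌊352/2⌋ × 249 = 176 × 249 mm
L5: ⌊249/2⌋ × 176 = 124 × 176 mm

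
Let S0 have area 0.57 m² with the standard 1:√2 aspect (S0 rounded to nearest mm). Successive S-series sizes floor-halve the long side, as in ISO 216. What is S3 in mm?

Let S0's short side be w mm. w · w√2 = 0.57 m² = 570,000 mm², so w ≈ 634.9 mm and w√2 ≈ 897.8 mm → S0 = 635 × 898 mm.
S1: ⌊898/2⌋ × 635 = 449 × 635 mm
S2: ⌊635/2⌋ × 449 = 317 × 449 mm
S3: ⌊449/2⌋ × 317 = 224 × 317 mm

224 × 317 mm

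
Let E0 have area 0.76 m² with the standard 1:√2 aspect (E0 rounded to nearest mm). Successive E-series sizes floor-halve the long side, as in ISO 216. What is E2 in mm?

366 × 518 mm

Let E0's short side be w mm. w · w√2 = 0.76 m² = 760,000 mm², so w ≈ 733.1 mm and w√2 ≈ 1036.7 mm → E0 = 733 × 1037 mm.
E1: ⌊1037/2⌋ × 733 = 518 × 733 mm
E2: ⌊733/2⌋ × 518 = 366 × 518 mm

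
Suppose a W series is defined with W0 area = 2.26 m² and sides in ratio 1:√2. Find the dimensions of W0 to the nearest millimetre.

1264 × 1788 mm

Let the short side be w mm. Then w · w√2 = 2.26 m² = 2,260,000 mm².
w² = 2,260,000/√2, so w ≈ 1264.1 mm; long side = w√2 ≈ 1787.8 mm.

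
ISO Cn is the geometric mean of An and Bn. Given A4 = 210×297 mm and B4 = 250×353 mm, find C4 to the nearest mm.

229 × 324 mm

Short side: √(210 · 250) = √52500 ≈ 229.1 → 229 mm
Long side: √(297 · 353) = √104841 ≈ 323.8 → 324 mm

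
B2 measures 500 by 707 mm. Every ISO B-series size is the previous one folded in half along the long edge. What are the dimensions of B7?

B3: ⌊707/2⌋ × 500 = 353 × 500 mm
B4: ⌊500/2⌋ × 353 = 250 × 353 mm
B5: ⌊353/2⌋ × 250 = 176 × 250 mm
B6: ⌊250/2⌋ × 176 = 125 × 176 mm
B7: ⌊176/2⌋ × 125 = 88 × 125 mm

88 × 125 mm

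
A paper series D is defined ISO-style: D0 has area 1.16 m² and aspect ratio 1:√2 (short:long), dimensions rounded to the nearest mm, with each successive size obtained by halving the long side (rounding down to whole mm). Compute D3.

320 × 453 mm

Let D0's short side be w mm. w · w√2 = 1.16 m² = 1,160,000 mm², so w ≈ 905.7 mm and w√2 ≈ 1280.8 mm → D0 = 906 × 1281 mm.
D1: ⌊1281/2⌋ × 906 = 640 × 906 mm
D2: ⌊906/2⌋ × 640 = 453 × 640 mm
D3: ⌊640/2⌋ × 453 = 320 × 453 mm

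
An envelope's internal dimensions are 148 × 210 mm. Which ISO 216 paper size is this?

A5 (148 × 210 mm)

Aspect ratio 210/148 ≈ 1.419 — close to the ISO √2 ≈ 1.414.
In the A-series (A0 area = 1 m²): A5 = 148 × 210 mm.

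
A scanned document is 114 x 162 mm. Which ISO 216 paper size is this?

C6 (114 × 162 mm)

Aspect ratio 162/114 ≈ 1.421 — close to the ISO √2 ≈ 1.414.
In the C-series (envelope sizes, between A and B): C6 = 114 × 162 mm.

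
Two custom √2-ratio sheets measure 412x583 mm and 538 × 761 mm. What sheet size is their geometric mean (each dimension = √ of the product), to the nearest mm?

Short side: √(412 · 538) = √221656 ≈ 470.8 → 471 mm
Long side: √(583 · 761) = √443663 ≈ 666.1 → 666 mm

471 × 666 mm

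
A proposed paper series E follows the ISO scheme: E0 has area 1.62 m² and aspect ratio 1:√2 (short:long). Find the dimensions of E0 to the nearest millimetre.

1070 × 1514 mm

Let the short side be w mm. Then w · w√2 = 1.62 m² = 1,620,000 mm².
w² = 1,620,000/√2, so w ≈ 1070.3 mm; long side = w√2 ≈ 1513.6 mm.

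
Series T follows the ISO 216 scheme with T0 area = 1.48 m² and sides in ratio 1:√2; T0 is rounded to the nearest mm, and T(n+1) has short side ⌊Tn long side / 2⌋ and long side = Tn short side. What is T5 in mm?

180 × 255 mm

Let T0's short side be w mm. w · w√2 = 1.48 m² = 1,480,000 mm², so w ≈ 1023.0 mm and w√2 ≈ 1446.7 mm → T0 = 1023 × 1447 mm.
T1: ⌊1447/2⌋ × 1023 = 723 × 1023 mm
T2: ⌊1023/2⌋ × 723 = 511 × 723 mm
T3: ⌊723/2⌋ × 511 = 361 × 511 mm
T4: ⌊511/2⌋ × 361 = 255 × 361 mm
T5: ⌊361/2⌋ × 255 = 180 × 255 mm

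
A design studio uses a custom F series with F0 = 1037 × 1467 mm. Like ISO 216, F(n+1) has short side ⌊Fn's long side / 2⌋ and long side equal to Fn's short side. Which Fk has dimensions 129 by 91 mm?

F0: 1037 × 1467 mm
F1: 733 × 1037 mm
F2: 518 × 733 mm
F3: 366 × 518 mm
F4: 259 × 366 mm
F5: 183 × 259 mm
F6: 129 × 183 mm
F7: 91 × 129 mm
F8: 64 × 91 mm
→ matches F7.

F7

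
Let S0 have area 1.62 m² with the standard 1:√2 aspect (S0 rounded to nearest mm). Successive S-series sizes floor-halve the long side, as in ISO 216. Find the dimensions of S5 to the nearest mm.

Let S0's short side be w mm. w · w√2 = 1.62 m² = 1,620,000 mm², so w ≈ 1070.3 mm and w√2 ≈ 1513.6 mm → S0 = 1070 × 1514 mm.
S1: ⌊1514/2⌋ × 1070 = 757 × 1070 mm
S2: ⌊1070/2⌋ × 757 = 535 × 757 mm
S3: ⌊757/2⌋ × 535 = 378 × 535 mm
S4: ⌊535/2⌋ × 378 = 267 × 378 mm
S5: ⌊378/2⌋ × 267 = 189 × 267 mm

189 × 267 mm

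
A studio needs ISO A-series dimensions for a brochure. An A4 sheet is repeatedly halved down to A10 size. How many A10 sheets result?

Each ISO step halves the sheet: 1 × A4 → 2 × A5 → 4 × A6 → 8 × A7 → …
From A4 to A10 is 6 halving steps: 2^6 = 64.

64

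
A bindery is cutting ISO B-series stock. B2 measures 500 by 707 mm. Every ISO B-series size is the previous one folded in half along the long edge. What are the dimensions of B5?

B3: ⌊707/2⌋ × 500 = 353 × 500 mm
B4: ⌊500/2⌋ × 353 = 250 × 353 mm
B5: ⌊353/2⌋ × 250 = 176 × 250 mm

176 × 250 mm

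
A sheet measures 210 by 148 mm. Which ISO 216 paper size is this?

A5 (148 × 210 mm)

Aspect ratio 210/148 ≈ 1.419 — close to the ISO √2 ≈ 1.414.
In the A-series (A0 area = 1 m²): A5 = 148 × 210 mm.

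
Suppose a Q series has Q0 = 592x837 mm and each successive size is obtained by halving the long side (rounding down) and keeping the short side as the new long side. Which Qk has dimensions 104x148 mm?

Q5

Q0: 592 × 837 mm
Q1: 418 × 592 mm
Q2: 296 × 418 mm
Q3: 209 × 296 mm
Q4: 148 × 209 mm
Q5: 104 × 148 mm
Q6: 74 × 104 mm
→ matches Q5.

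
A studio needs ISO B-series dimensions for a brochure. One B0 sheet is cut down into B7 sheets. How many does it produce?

Each ISO step halves the sheet: 1 × B0 → 2 × B1 → 4 × B2 → 8 × B3 → …
From B0 to B7 is 7 halving steps: 2^7 = 128.

128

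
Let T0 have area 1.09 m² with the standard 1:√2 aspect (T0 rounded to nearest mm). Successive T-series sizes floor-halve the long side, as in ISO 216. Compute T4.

Let T0's short side be w mm. w · w√2 = 1.09 m² = 1,090,000 mm², so w ≈ 877.9 mm and w√2 ≈ 1241.6 mm → T0 = 878 × 1242 mm.
T1: ⌊1242/2⌋ × 878 = 621 × 878 mm
T2: ⌊878/2⌋ × 621 = 439 × 621 mm
T3: ⌊621/2⌋ × 439 = 310 × 439 mm
T4: ⌊439/2⌋ × 310 = 219 × 310 mm

219 × 310 mm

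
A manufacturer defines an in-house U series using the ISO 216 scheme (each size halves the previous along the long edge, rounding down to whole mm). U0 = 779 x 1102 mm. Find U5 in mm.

137 × 194 mm

U1: ⌊1102/2⌋ × 779 = 551 × 779 mm
U2: ⌊779/2⌋ × 551 = 389 × 551 mm
U3: ⌊551/2⌋ × 389 = 275 × 389 mm
U4: ⌊389/2⌋ × 275 = 194 × 275 mm
U5: ⌊275/2⌋ × 194 = 137 × 194 mm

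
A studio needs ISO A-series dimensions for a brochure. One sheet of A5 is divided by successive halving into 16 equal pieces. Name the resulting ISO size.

16 = 2^4, so 4 halving steps.
A5 → A6 → … → A9 after 4 steps.

A9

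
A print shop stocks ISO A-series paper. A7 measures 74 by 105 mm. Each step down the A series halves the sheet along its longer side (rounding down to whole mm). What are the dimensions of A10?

26 × 37 mm

A8: ⌊105/2⌋ × 74 = 52 × 74 mm
A9: ⌊74/2⌋ × 52 = 37 × 52 mm
A10: ⌊52/2⌋ × 37 = 26 × 37 mm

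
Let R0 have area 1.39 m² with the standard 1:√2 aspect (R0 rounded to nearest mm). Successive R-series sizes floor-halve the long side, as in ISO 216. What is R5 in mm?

175 × 247 mm

Let R0's short side be w mm. w · w√2 = 1.39 m² = 1,390,000 mm², so w ≈ 991.4 mm and w√2 ≈ 1402.1 mm → R0 = 991 × 1402 mm.
R1: ⌊1402/2⌋ × 991 = 701 × 991 mm
R2: ⌊991/2⌋ × 701 = 495 × 701 mm
R3: ⌊701/2⌋ × 495 = 350 × 495 mm
R4: ⌊495/2⌋ × 350 = 247 × 350 mm
R5: ⌊350/2⌋ × 247 = 175 × 247 mm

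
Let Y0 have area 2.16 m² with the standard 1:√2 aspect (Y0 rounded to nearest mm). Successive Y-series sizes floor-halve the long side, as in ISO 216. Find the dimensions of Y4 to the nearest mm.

Let Y0's short side be w mm. w · w√2 = 2.16 m² = 2,160,000 mm², so w ≈ 1235.9 mm and w√2 ≈ 1747.8 mm → Y0 = 1236 × 1748 mm.
Y1: ⌊1748/2⌋ × 1236 = 874 × 1236 mm
Y2: ⌊1236/2⌋ × 874 = 618 × 874 mm
Y3: ⌊874/2⌋ × 618 = 437 × 618 mm
Y4: ⌊618/2⌋ × 437 = 309 × 437 mm

309 × 437 mm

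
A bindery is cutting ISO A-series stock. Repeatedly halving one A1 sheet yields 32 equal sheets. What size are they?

32 = 2^5, so 5 halving steps.
A1 → A2 → … → A6 after 5 steps.

A6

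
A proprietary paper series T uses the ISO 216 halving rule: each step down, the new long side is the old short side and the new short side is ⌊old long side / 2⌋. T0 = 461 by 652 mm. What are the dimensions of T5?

T1: ⌊652/2⌋ × 461 = 326 × 461 mm
T2: ⌊461/2⌋ × 326 = 230 × 326 mm
T3: ⌊326/2⌋ × 230 = 163 × 230 mm
T4: ⌊230/2⌋ × 163 = 115 × 163 mm
T5: ⌊163/2⌋ × 115 = 81 × 115 mm

81 × 115 mm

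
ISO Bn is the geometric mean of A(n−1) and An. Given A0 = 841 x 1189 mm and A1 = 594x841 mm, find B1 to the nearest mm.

707 × 1000 mm

Short side: √(841 · 594) = √499554 ≈ 706.8 → 707 mm
Long side: √(1189 · 841) = √999949 ≈ 1000.0 → 1000 mm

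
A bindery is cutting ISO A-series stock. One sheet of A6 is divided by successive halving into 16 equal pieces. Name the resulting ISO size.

16 = 2^4, so 4 halving steps.
A6 → A7 → … → A10 after 4 steps.

A10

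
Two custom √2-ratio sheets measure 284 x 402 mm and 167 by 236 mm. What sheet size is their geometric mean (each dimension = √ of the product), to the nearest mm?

Short side: √(284 · 167) = √47428 ≈ 217.8 → 218 mm
Long side: √(402 · 236) = √94872 ≈ 308.0 → 308 mm

218 × 308 mm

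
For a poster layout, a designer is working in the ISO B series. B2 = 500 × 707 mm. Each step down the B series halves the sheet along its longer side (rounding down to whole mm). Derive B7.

B3: ⌊707/2⌋ × 500 = 353 × 500 mm
B4: ⌊500/2⌋ × 353 = 250 × 353 mm
B5: ⌊353/2⌋ × 250 = 176 × 250 mm
B6: ⌊250/2⌋ × 176 = 125 × 176 mm
B7: ⌊176/2⌋ × 125 = 88 × 125 mm

88 × 125 mm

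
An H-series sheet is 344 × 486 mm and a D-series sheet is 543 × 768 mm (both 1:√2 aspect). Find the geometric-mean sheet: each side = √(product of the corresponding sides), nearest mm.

Short side: √(344 · 543) = √186792 ≈ 432.2 → 432 mm
Long side: √(486 · 768) = √373248 ≈ 610.9 → 611 mm

432 × 611 mm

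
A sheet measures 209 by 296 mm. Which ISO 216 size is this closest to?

A4 (210 × 297 mm)

Aspect ratio 296/209 ≈ 1.416 — close to the ISO √2 ≈ 1.414.
In the A-series (A0 area = 1 m²): A4 = 210 × 297 mm.
Off by 2 mm total — nearest standard size.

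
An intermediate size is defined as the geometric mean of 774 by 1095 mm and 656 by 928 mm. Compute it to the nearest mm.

Short side: √(774 · 656) = √507744 ≈ 712.6 → 713 mm
Long side: √(1095 · 928) = √1016160 ≈ 1008.0 → 1008 mm

713 × 1008 mm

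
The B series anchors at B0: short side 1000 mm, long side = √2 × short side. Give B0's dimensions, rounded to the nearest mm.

Short side = 1000 mm; long side = 1000√2 ≈ 1414.2 mm.

1000 × 1414 mm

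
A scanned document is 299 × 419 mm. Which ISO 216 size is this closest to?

A3 (297 × 420 mm)

Aspect ratio 419/299 ≈ 1.401 — close to the ISO √2 ≈ 1.414.
In the A-series (A0 area = 1 m²): A3 = 297 × 420 mm.
Off by 3 mm total — nearest standard size.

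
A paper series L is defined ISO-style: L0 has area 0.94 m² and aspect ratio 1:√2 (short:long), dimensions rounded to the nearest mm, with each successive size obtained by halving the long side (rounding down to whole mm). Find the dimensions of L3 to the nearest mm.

288 × 407 mm

Let L0's short side be w mm. w · w√2 = 0.94 m² = 940,000 mm², so w ≈ 815.3 mm and w√2 ≈ 1153.0 mm → L0 = 815 × 1153 mm.
L1: ⌊1153/2⌋ × 815 = 576 × 815 mm
L2: ⌊815/2⌋ × 576 = 407 × 576 mm
L3: ⌊576/2⌋ × 407 = 288 × 407 mm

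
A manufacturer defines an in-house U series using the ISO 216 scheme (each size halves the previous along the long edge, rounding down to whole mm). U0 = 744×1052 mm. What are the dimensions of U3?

263 × 372 mm

U1: ⌊1052/2⌋ × 744 = 526 × 744 mm
U2: ⌊744/2⌋ × 526 = 372 × 526 mm
U3: ⌊526/2⌋ × 372 = 263 × 372 mm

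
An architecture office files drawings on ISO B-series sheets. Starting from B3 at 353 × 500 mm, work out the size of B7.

88 × 125 mm

B4: ⌊500/2⌋ × 353 = 250 × 353 mm
B5: ⌊353/2⌋ × 250 = 176 × 250 mm
B6: ⌊250/2⌋ × 176 = 125 × 176 mm
B7: ⌊176/2⌋ × 125 = 88 × 125 mm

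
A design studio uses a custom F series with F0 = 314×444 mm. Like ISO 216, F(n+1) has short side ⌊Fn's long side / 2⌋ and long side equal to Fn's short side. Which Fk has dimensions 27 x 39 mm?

F0: 314 × 444 mm
F1: 222 × 314 mm
F2: 157 × 222 mm
F3: 111 × 157 mm
F4: 78 × 111 mm
F5: 55 × 78 mm
F6: 39 × 55 mm
F7: 27 × 39 mm
F8: 19 × 27 mm
→ matches F7.

F7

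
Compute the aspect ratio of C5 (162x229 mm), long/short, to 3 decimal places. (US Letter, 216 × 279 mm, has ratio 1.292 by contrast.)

229 / 162 = 1.414
Matches √2 ≈ 1.414 — the ISO 216 defining ratio.

1.414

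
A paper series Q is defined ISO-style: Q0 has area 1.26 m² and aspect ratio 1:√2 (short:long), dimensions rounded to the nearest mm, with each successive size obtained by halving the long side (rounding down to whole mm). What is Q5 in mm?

Let Q0's short side be w mm. w · w√2 = 1.26 m² = 1,260,000 mm², so w ≈ 943.9 mm and w√2 ≈ 1334.9 mm → Q0 = 944 × 1335 mm.
Q1: ⌊1335/2⌋ × 944 = 667 × 944 mm
Q2: ⌊944/2⌋ × 667 = 472 × 667 mm
Q3: ⌊667/2⌋ × 472 = 333 × 472 mm
Q4: ⌊472/2⌋ × 333 = 236 × 333 mm
Q5: ⌊333/2⌋ × 236 = 166 × 236 mm

166 × 236 mm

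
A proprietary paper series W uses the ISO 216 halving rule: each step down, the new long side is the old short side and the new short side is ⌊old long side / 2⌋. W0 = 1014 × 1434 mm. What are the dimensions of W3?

W1: ⌊1434/2⌋ × 1014 = 717 × 1014 mm
W2: ⌊1014/2⌋ × 717 = 507 × 717 mm
W3: ⌊717/2⌋ × 507 = 358 × 507 mm

358 × 507 mm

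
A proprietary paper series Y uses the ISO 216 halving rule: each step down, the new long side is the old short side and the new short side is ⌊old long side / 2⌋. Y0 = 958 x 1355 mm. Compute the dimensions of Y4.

Y1: ⌊1355/2⌋ × 958 = 677 × 958 mm
Y2: ⌊958/2⌋ × 677 = 479 × 677 mm
Y3: ⌊677/2⌋ × 479 = 338 × 479 mm
Y4: ⌊479/2⌋ × 338 = 239 × 338 mm

239 × 338 mm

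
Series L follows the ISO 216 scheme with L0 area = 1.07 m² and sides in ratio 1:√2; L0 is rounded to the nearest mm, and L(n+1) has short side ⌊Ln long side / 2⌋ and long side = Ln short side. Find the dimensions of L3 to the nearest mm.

307 × 435 mm

Let L0's short side be w mm. w · w√2 = 1.07 m² = 1,070,000 mm², so w ≈ 869.8 mm and w√2 ≈ 1230.1 mm → L0 = 870 × 1230 mm.
L1: ⌊1230/2⌋ × 870 = 615 × 870 mm
L2: ⌊870/2⌋ × 615 = 435 × 615 mm
L3: ⌊615/2⌋ × 435 = 307 × 435 mm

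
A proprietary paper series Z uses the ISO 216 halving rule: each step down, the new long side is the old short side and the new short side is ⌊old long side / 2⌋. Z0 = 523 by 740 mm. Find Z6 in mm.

65 × 92 mm

Z1 = 370 × 523 mm (from Z0 by 1 halving).
Z2: ⌊523/2⌋ × 370 = 261 × 370 mm
Z3: ⌊370/2⌋ × 261 = 185 × 261 mm
Z4: ⌊261/2⌋ × 185 = 130 × 185 mm
Z5: ⌊185/2⌋ × 130 = 92 × 130 mm
Z6: ⌊130/2⌋ × 92 = 65 × 92 mm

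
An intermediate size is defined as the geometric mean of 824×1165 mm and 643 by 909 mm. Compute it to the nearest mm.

Short side: √(824 · 643) = √529832 ≈ 727.9 → 728 mm
Long side: √(1165 · 909) = √1058985 ≈ 1029.1 → 1029 mm

728 × 1029 mm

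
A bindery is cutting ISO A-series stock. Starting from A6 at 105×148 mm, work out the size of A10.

A7: ⌊148/2⌋ × 105 = 74 × 105 mm
A8: ⌊105/2⌋ × 74 = 52 × 74 mm
A9: ⌊74/2⌋ × 52 = 37 × 52 mm
A10: ⌊52/2⌋ × 37 = 26 × 37 mm

26 × 37 mm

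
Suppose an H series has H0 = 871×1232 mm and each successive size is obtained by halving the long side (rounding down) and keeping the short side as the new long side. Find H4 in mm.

H1: ⌊1232/2⌋ × 871 = 616 × 871 mm
H2: ⌊871/2⌋ × 616 = 435 × 616 mm
H3: ⌊616/2⌋ × 435 = 308 × 435 mm
H4: ⌊435/2⌋ × 308 = 217 × 308 mm

217 × 308 mm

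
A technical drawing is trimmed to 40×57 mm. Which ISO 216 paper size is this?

C9 (40 × 57 mm)

Aspect ratio 57/40 ≈ 1.425 — close to the ISO √2 ≈ 1.414.
In the C-series (envelope sizes, between A and B): C9 = 40 × 57 mm.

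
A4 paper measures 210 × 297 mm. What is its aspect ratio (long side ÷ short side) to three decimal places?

1.414

297 / 210 = 1.414
Matches √2 ≈ 1.414 — the ISO 216 defining ratio.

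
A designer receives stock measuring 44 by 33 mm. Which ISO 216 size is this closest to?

Aspect ratio 44/33 ≈ 1.333 (ISO target is √2 ≈ 1.414).
In the B-series (B0 = 1000 × 1414 mm): B10 = 31 × 44 mm.
Off by 2 mm total — nearest standard size.

B10 (31 × 44 mm)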